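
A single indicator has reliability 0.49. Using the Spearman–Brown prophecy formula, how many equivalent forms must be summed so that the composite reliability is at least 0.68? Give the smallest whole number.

3

k ≥ ρ*(1−ρ₁)/(ρ₁(1−ρ*)) = 0.68·0.51 / (0.49·0.32) = 2.212.
Smallest integer k = 3.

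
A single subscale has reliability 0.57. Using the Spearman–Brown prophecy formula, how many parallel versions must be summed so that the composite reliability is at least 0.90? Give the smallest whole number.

k ≥ ρ*(1−ρ₁)/(ρ₁(1−ρ*)) = 0.90·0.43 / (0.57·0.10) = 6.789.
Smallest integer k = 7.

7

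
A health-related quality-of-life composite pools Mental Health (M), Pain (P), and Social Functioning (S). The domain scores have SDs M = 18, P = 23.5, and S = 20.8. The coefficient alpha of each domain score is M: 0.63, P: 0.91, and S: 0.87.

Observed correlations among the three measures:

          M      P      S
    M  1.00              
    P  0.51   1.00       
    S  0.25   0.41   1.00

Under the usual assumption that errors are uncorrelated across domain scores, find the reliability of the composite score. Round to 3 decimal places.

Var(M+P+S) = 18² + 23.5² + 20.8² + 2·[18·23.5·0.51 + 18·20.8·0.25 + 23.5·20.8·0.41] = 1308.89 + 1019.48 = 2328.37.
With uncorrelated errors the cross-covariances are all true-score covariance, so they carry over unchanged; only the diagonal terms shrink to ρᵢσᵢ².
True-score variance = [18²·0.63 + 23.5²·0.91 + 20.8²·0.87] + 1019.48 = 1083.06 + 1019.48 = 2102.54.
Reliability = 2102.54 / 2328.37 = 0.903.

0.903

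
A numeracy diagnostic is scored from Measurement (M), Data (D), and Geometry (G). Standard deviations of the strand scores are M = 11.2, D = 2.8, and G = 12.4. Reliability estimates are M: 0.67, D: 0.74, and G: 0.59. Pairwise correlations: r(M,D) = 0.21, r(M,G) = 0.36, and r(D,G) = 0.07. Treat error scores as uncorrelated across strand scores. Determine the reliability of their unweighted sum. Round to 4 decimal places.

Var(M+D+G) = 11.2² + 2.8² + 12.4² + 2·[11.2·2.8·0.21 + 11.2·12.4·0.36 + 2.8·12.4·0.07] = 287.04 + 118.026 = 405.066.
Under uncorrelated errors the observed covariances equal the true-score covariances, so only the own-variance terms attenuate.
True-score variance = [11.2²·0.67 + 2.8²·0.74 + 12.4²·0.59] + 118.026 = 180.565 + 118.026 = 298.59.
Reliability = 298.59 / 405.066 = 0.7371.

0.7371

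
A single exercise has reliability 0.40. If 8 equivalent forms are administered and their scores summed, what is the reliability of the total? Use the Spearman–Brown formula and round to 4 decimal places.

0.8421

ρ_k = kρ / (1 + (k−1)ρ) = 8·0.40 / (1 + 7·0.40) = 3.200 / 3.800 = 0.8421.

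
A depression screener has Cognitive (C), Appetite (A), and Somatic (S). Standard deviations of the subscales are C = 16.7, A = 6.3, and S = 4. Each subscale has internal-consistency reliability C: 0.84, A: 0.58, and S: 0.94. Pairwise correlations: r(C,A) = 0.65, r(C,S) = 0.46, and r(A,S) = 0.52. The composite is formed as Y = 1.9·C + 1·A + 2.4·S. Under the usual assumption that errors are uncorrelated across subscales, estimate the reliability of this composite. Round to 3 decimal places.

Var(Y) = 1.9²·16.7² + 6.3² + 2.4²·4² + 2·[1.9·16.7·6.3·0.65 + 4.56·16.7·4·0.46 + 2.4·6.3·4·0.52] = 1138.64 + 603.007 = 1741.65.
With uncorrelated errors the cross-covariances are all true-score covariance, so they carry over unchanged; only the diagonal terms shrink to ρᵢσᵢ².
True-score variance = [1.9²·16.7²·0.84 + 6.3²·0.58 + 2.4²·4²·0.94] + 603.007 = 955.357 + 603.007 = 1558.36.
Reliability = 1558.36 / 1741.65 = 0.895.

0.895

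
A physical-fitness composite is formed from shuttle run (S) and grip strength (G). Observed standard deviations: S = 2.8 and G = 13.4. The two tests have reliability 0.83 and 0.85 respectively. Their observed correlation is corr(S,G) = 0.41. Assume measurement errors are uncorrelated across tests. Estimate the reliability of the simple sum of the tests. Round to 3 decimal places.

0.870

Var(S+G) = 2.8² + 13.4² + 2·[2.8·13.4·0.41] = 187.4 + 30.7664 = 218.166.
Under uncorrelated errors the observed covariances equal the true-score covariances, so only the own-variance terms attenuate.
True-score variance = [2.8²·0.83 + 13.4²·0.85] + 30.7664 = 159.133 + 30.7664 = 189.9.
Reliability = 189.9 / 218.166 = 0.870.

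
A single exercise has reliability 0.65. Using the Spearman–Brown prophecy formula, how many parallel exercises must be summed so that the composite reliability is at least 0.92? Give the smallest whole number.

7

k ≥ ρ*(1−ρ₁)/(ρ₁(1−ρ*)) = 0.92·0.35 / (0.65·0.08) = 6.192.
Smallest integer k = 7.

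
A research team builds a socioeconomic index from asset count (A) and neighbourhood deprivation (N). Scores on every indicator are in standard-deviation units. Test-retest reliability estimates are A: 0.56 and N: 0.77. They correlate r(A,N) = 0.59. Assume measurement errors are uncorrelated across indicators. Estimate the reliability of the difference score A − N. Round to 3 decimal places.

Var(A−N) = 1 + 1 − 2·0.59 = 2 − 1.18 = 0.82.
Under uncorrelated errors the observed covariances equal the true-score covariances, so only the own-variance terms attenuate.
True-score variance = [0.56 + 0.77] − 1.18 = 1.33 − 1.18 = 0.15.
Reliability = 0.15 / 0.82 = 0.183.

0.183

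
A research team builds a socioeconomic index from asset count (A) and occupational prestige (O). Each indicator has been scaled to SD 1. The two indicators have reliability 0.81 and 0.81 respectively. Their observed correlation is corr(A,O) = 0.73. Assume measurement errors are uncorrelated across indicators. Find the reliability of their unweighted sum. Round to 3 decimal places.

0.890

Var(A+O) = 2 + 2·[0.73] = 2 + 1.46 = 3.46.
With uncorrelated errors the cross-covariances are all true-score covariance, so they carry over unchanged; only the diagonal terms shrink to ρᵢσᵢ².
True-score variance = [0.81 + 0.81] + 1.46 = 1.62 + 1.46 = 3.08.
Reliability = 3.08 / 3.46 = 0.890.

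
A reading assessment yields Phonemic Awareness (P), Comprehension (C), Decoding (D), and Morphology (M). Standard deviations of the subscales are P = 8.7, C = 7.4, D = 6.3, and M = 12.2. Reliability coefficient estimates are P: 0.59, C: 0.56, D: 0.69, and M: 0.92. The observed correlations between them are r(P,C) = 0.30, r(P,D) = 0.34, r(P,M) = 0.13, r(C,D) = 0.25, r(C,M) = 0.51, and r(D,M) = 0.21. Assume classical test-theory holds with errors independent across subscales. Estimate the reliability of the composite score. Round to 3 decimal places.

0.861

Var(P+C+D+M) = 8.7² + 7.4² + 6.3² + 12.2² + 2·[8.7·7.4·0.30 + 8.7·6.3·0.34 + 8.7·12.2·0.13 + 7.4·6.3·0.25 + 7.4·12.2·0.51 + 6.3·12.2·0.21] = 318.98 + 251.172 = 570.152.
Under uncorrelated errors the observed covariances equal the true-score covariances, so only the own-variance terms attenuate.
True-score variance = [8.7²·0.59 + 7.4²·0.56 + 6.3²·0.69 + 12.2²·0.92] + 251.172 = 239.642 + 251.172 = 490.814.
Reliability = 490.814 / 570.152 = 0.861.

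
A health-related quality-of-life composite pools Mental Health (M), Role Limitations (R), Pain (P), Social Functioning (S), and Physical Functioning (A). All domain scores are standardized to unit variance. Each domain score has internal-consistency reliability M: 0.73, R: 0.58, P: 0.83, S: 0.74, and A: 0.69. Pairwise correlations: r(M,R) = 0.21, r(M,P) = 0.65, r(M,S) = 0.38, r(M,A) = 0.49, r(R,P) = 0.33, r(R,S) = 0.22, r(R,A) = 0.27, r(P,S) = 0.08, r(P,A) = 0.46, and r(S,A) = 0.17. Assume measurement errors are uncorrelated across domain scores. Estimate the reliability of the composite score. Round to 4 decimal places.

Var(M+R+P+S+A) = 5 + 2·[0.21 + 0.65 + 0.38 + 0.49 + 0.33 + 0.22 + 0.27 + 0.08 + 0.46 + 0.17] = 5 + 6.52 = 11.52.
With uncorrelated errors the cross-covariances are all true-score covariance, so they carry over unchanged; only the diagonal terms shrink to ρᵢσᵢ².
True-score variance = [0.73 + 0.58 + 0.83 + 0.74 + 0.69] + 6.52 = 3.57 + 6.52 = 10.09.
Reliability = 10.09 / 11.52 = 0.8759.

0.8759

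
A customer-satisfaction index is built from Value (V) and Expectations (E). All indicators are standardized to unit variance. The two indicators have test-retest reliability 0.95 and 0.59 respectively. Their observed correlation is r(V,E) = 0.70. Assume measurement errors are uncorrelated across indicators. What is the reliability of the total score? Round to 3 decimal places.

Var(V+E) = 2 + 2·[0.70] = 2 + 1.4 = 3.4.
Under uncorrelated errors the observed covariances equal the true-score covariances, so only the own-variance terms attenuate.
True-score variance = [0.95 + 0.59] + 1.4 = 1.54 + 1.4 = 2.94.
Reliability = 2.94 / 3.4 = 0.865.

0.865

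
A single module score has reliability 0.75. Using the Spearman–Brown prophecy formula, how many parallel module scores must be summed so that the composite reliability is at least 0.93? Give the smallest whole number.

5

k ≥ ρ*(1−ρ₁)/(ρ₁(1−ρ*)) = 0.93·0.25 / (0.75·0.07) = 4.429.
Smallest integer k = 5.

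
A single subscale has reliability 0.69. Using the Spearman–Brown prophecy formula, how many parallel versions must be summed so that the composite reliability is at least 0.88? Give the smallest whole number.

k ≥ ρ*(1−ρ₁)/(ρ₁(1−ρ*)) = 0.88·0.31 / (0.69·0.12) = 3.295.
Smallest integer k = 4.

4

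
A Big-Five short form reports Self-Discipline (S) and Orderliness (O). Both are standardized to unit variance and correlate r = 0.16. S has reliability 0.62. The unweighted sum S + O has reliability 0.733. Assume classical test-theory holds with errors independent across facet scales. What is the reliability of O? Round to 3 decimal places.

Var(S+O) = 2 + 2·0.16 = 2.320.
True-score variance = ρ_S + ρ_O + 2·0.16, so 0.733 = (0.62 + ρ_O + 0.32) / 2.320.
ρ_O = 0.733·2.320 − 0.62 − 0.32 = 0.761.

0.761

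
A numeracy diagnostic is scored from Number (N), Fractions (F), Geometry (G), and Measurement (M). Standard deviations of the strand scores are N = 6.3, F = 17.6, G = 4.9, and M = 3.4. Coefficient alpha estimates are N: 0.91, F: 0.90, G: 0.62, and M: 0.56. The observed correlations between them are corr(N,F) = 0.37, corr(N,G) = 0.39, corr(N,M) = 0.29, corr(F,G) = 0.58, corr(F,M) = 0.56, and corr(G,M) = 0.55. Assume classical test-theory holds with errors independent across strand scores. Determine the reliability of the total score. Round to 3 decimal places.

0.929

Var(N+F+G+M) = 6.3² + 17.6² + 4.9² + 3.4² + 2·[6.3·17.6·0.37 + 6.3·4.9·0.39 + 6.3·3.4·0.29 + 17.6·4.9·0.58 + 17.6·3.4·0.56 + 4.9·3.4·0.55] = 385.02 + 303.939 = 688.959.
Because errors are independent across components, Cov(Tᵢ,Tⱼ) = Cov(Xᵢ,Xⱼ); the off-diagonal part of the true-score variance is the same as above.
True-score variance = [6.3²·0.91 + 17.6²·0.90 + 4.9²·0.62 + 3.4²·0.56] + 303.939 = 336.262 + 303.939 = 640.2.
Reliability = 640.2 / 688.959 = 0.929.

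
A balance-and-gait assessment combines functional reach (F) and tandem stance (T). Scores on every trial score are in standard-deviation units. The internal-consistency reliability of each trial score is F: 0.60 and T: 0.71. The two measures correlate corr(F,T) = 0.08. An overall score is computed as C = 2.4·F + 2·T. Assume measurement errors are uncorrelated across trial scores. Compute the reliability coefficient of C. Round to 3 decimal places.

Var(C) = 2.4² + 2² + 2·[4.8·0.08] = 9.76 + 0.768 = 10.528.
With uncorrelated errors the cross-covariances are all true-score covariance, so they carry over unchanged; only the diagonal terms shrink to ρᵢσᵢ².
True-score variance = [2.4²·0.60 + 2²·0.71] + 0.768 = 6.296 + 0.768 = 7.064.
Reliability = 7.064 / 10.528 = 0.671.

0.671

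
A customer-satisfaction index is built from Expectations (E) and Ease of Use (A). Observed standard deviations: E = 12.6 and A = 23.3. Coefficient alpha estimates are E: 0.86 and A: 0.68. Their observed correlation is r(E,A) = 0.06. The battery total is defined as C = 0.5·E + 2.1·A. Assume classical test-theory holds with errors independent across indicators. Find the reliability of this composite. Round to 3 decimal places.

0.688

Var(C) = 0.5²·12.6² + 2.1²·23.3² + 2·[1.05·12.6·23.3·0.06] = 2433.83 + 36.9911 = 2470.83.
Under uncorrelated errors the observed covariances equal the true-score covariances, so only the own-variance terms attenuate.
True-score variance = [0.5²·12.6²·0.86 + 2.1²·23.3²·0.68] + 36.9911 = 1662.15 + 36.9911 = 1699.14.
Reliability = 1699.14 / 2470.83 = 0.688.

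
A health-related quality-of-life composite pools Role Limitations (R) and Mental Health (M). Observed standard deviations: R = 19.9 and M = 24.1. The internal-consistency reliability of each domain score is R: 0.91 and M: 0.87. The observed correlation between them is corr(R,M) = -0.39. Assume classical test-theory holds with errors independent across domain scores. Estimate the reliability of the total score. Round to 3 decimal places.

Var(R+M) = 19.9² + 24.1² + 2·[19.9·24.1·(-0.39)] = 976.82 − 374.08 = 602.74.
Because errors are independent across components, Cov(Tᵢ,Tⱼ) = Cov(Xᵢ,Xⱼ); the off-diagonal part of the true-score variance is the same as above.
True-score variance = [19.9²·0.91 + 24.1²·0.87] − 374.08 = 865.674 − 374.08 = 491.594.
Reliability = 491.594 / 602.74 = 0.816.

0.816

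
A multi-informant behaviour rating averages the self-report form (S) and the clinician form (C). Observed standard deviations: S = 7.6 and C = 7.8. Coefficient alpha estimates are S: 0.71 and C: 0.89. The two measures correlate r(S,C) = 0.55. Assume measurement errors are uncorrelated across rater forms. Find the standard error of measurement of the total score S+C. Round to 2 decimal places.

4.84

Var(total) = 118.6 + 65.208 = 183.808.
True-score variance = 95.1572 + 65.208 = 160.365, so reliability = 0.8725.
Error variance = 183.808 − 160.365 = 23.4428; SEM = √23.4428 = 4.84.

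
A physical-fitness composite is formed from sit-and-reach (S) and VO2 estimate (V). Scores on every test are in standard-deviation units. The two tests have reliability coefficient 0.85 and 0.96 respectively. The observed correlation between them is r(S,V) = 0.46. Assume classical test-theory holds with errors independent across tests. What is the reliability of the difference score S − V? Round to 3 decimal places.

0.824

Var(S−V) = 1 + 1 − 2·0.46 = 2 − 0.92 = 1.08.
Under uncorrelated errors the observed covariances equal the true-score covariances, so only the own-variance terms attenuate.
True-score variance = [0.85 + 0.96] − 0.92 = 1.81 − 0.92 = 0.89.
Reliability = 0.89 / 1.08 = 0.824.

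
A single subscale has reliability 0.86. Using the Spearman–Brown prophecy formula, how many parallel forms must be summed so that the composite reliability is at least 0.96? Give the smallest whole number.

4

k ≥ ρ*(1−ρ₁)/(ρ₁(1−ρ*)) = 0.96·0.14 / (0.86·0.04) = 3.907.
Smallest integer k = 4.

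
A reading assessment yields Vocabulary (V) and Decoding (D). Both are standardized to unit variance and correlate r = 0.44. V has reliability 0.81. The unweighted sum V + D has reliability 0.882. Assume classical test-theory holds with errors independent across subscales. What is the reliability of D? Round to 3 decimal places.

0.850

Var(V+D) = 2 + 2·0.44 = 2.880.
True-score variance = ρ_V + ρ_D + 2·0.44, so 0.882 = (0.81 + ρ_D + 0.88) / 2.880.
ρ_D = 0.882·2.880 − 0.81 − 0.88 = 0.850.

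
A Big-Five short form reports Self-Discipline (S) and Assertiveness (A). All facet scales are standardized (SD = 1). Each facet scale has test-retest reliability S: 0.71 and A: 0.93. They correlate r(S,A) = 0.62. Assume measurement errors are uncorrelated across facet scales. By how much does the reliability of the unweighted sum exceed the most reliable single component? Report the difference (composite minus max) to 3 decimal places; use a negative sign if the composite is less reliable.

-0.041

Var(sum) = 2 + 1.24 = 3.24; true-score variance = 1.64 + 1.24 = 2.88; composite reliability = 0.8889.
Max component reliability = 0.9300.
Difference = 0.8889 − 0.9300 = -0.041.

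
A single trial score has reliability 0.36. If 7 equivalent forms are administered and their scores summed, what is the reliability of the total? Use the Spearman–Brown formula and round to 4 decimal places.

ρ_k = kρ / (1 + (k−1)ρ) = 7·0.36 / (1 + 6·0.36) = 2.520 / 3.160 = 0.7975.

0.7975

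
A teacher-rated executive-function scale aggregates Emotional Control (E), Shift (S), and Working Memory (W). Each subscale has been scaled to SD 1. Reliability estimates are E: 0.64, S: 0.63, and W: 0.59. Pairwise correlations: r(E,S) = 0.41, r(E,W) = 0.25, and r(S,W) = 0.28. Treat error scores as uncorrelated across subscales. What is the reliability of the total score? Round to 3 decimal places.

0.766

Var(E+S+W) = 3 + 2·[0.41 + 0.25 + 0.28] = 3 + 1.88 = 4.88.
Under uncorrelated errors the observed covariances equal the true-score covariances, so only the own-variance terms attenuate.
True-score variance = [0.64 + 0.63 + 0.59] + 1.88 = 1.86 + 1.88 = 3.74.
Reliability = 3.74 / 4.88 = 0.766.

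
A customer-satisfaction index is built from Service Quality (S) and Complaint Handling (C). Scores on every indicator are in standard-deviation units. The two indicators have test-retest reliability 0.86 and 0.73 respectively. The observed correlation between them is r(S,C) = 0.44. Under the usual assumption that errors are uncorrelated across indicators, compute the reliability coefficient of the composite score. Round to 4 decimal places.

Var(S+C) = 2 + 2·[0.44] = 2 + 0.88 = 2.88.
Under uncorrelated errors the observed covariances equal the true-score covariances, so only the own-variance terms attenuate.
True-score variance = [0.86 + 0.73] + 0.88 = 1.59 + 0.88 = 2.47.
Reliability = 2.47 / 2.88 = 0.8576.

0.8576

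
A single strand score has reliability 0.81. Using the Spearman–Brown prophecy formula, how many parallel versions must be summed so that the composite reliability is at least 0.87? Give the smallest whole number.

k ≥ ρ*(1−ρ₁)/(ρ₁(1−ρ*)) = 0.87·0.19 / (0.81·0.13) = 1.570.
Smallest integer k = 2.

2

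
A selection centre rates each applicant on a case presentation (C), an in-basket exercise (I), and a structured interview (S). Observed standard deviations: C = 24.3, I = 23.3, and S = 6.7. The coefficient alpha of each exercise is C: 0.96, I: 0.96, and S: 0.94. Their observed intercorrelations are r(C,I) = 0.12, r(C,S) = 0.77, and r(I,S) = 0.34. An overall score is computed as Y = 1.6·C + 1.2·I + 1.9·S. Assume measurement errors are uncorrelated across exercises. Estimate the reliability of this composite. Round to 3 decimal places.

0.973

Var(Y) = 1.6²·24.3² + 1.2²·23.3² + 1.9²·6.7² + 2·[1.92·24.3·23.3·0.12 + 3.04·24.3·6.7·0.77 + 2.28·23.3·6.7·0.34] = 2455.47 + 1265.14 = 3720.61.
Under uncorrelated errors the observed covariances equal the true-score covariances, so only the own-variance terms attenuate.
True-score variance = [1.6²·24.3²·0.96 + 1.2²·23.3²·0.96 + 1.9²·6.7²·0.94] + 1265.14 = 2354.01 + 1265.14 = 3619.15.
Reliability = 3619.15 / 3720.61 = 0.973.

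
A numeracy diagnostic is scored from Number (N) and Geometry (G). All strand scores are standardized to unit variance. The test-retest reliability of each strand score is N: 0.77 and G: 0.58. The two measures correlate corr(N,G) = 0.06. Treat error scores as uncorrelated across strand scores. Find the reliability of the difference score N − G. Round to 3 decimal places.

0.654

Var(N−G) = 1 + 1 − 2·0.06 = 2 − 0.12 = 1.88.
With uncorrelated errors the cross-covariances are all true-score covariance, so they carry over unchanged; only the diagonal terms shrink to ρᵢσᵢ².
True-score variance = [0.77 + 0.58] − 0.12 = 1.35 − 0.12 = 1.23.
Reliability = 1.23 / 1.88 = 0.654.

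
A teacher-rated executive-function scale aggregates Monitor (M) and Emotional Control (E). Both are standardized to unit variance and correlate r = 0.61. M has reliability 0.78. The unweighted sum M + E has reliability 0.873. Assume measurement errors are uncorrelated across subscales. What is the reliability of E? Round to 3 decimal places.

Var(M+E) = 2 + 2·0.61 = 3.220.
True-score variance = ρ_M + ρ_E + 2·0.61, so 0.873 = (0.78 + ρ_E + 1.22) / 3.220.
ρ_E = 0.873·3.220 − 0.78 − 1.22 = 0.811.

0.811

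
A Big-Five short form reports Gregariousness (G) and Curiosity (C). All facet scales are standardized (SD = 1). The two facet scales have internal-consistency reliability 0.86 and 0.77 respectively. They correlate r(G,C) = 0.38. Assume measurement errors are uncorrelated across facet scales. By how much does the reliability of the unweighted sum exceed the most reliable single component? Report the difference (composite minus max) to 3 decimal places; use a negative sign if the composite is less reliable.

Var(sum) = 2 + 0.76 = 2.76; true-score variance = 1.63 + 0.76 = 2.39; composite reliability = 0.8659.
Max component reliability = 0.8600.
Difference = 0.8659 − 0.8600 = 0.006.

0.006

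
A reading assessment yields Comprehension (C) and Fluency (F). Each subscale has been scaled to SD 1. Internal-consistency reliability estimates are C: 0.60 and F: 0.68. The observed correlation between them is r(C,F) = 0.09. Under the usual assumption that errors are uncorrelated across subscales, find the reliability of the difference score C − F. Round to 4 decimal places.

Var(C−F) = 1 + 1 − 2·0.09 = 2 − 0.18 = 1.82.
Under uncorrelated errors the observed covariances equal the true-score covariances, so only the own-variance terms attenuate.
True-score variance = [0.60 + 0.68] − 0.18 = 1.28 − 0.18 = 1.1.
Reliability = 1.1 / 1.82 = 0.6044.

0.6044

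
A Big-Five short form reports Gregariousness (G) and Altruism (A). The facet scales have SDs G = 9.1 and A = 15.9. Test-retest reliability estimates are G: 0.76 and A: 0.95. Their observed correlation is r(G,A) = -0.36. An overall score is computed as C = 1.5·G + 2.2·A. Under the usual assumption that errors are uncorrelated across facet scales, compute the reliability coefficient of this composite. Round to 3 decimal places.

0.901

Var(C) = 1.5²·9.1² + 2.2²·15.9² + 2·[3.3·9.1·15.9·(-0.36)] = 1409.92 − 343.783 = 1066.14.
With uncorrelated errors the cross-covariances are all true-score covariance, so they carry over unchanged; only the diagonal terms shrink to ρᵢσᵢ².
True-score variance = [1.5²·9.1²·0.76 + 2.2²·15.9²·0.95] − 343.783 = 1304.03 − 343.783 = 960.242.
Reliability = 960.242 / 1066.14 = 0.901.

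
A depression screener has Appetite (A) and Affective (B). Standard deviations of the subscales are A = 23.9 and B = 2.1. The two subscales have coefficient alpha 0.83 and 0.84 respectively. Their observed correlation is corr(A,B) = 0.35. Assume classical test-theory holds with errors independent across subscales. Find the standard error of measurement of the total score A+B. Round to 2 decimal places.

Var(total) = 575.62 + 35.133 = 610.753.
True-score variance = 477.809 + 35.133 = 512.942, so reliability = 0.8399.
Error variance = 610.753 − 512.942 = 97.8113; SEM = √97.8113 = 9.89.

9.89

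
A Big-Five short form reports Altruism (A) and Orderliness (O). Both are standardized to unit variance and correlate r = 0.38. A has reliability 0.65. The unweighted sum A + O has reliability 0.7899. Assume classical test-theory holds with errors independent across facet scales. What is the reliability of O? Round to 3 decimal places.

Var(A+O) = 2 + 2·0.38 = 2.760.
True-score variance = ρ_A + ρ_O + 2·0.38, so 0.7899 = (0.65 + ρ_O + 0.76) / 2.760.
ρ_O = 0.7899·2.760 − 0.65 − 0.76 = 0.770.

0.770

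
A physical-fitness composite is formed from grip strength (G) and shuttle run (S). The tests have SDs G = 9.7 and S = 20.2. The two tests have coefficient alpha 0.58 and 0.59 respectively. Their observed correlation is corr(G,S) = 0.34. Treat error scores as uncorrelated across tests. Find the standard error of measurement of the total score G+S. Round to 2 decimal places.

Var(total) = 502.13 + 133.239 = 635.369.
True-score variance = 295.316 + 133.239 = 428.555, so reliability = 0.6745.
Error variance = 635.369 − 428.555 = 206.814; SEM = √206.814 = 14.38.

14.38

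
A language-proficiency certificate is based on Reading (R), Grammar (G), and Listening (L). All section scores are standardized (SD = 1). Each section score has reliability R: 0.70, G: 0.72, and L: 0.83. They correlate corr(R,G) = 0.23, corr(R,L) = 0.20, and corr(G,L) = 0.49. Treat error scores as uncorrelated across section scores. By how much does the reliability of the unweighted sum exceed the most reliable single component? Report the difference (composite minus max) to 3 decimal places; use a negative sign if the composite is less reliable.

0.015

Var(sum) = 3 + 1.84 = 4.84; true-score variance = 2.25 + 1.84 = 4.09; composite reliability = 0.8450.
Max component reliability = 0.8300.
Difference = 0.8450 − 0.8300 = 0.015.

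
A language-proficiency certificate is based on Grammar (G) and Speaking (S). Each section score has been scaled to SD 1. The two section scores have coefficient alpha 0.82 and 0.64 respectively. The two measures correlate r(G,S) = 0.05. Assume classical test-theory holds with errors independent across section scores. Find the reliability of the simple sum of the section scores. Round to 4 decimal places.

Var(G+S) = 2 + 2·[0.05] = 2 + 0.1 = 2.1.
Because errors are independent across components, Cov(Tᵢ,Tⱼ) = Cov(Xᵢ,Xⱼ); the off-diagonal part of the true-score variance is the same as above.
True-score variance = [0.82 + 0.64] + 0.1 = 1.46 + 0.1 = 1.56.
Reliability = 1.56 / 2.1 = 0.7429.

0.7429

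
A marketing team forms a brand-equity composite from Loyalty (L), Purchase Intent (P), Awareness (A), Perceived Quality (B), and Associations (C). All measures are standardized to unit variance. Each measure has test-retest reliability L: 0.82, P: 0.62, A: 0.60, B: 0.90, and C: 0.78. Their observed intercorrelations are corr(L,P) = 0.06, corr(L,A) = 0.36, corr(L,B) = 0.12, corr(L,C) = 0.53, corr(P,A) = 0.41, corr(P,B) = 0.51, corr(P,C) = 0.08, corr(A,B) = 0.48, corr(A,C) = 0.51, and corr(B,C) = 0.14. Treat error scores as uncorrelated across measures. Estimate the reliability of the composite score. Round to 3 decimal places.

0.888

Var(L+P+A+B+C) = 5 + 2·[0.06 + 0.36 + 0.12 + 0.53 + 0.41 + 0.51 + 0.08 + 0.48 + 0.51 + 0.14] = 5 + 6.4 = 11.4.
With uncorrelated errors the cross-covariances are all true-score covariance, so they carry over unchanged; only the diagonal terms shrink to ρᵢσᵢ².
True-score variance = [0.82 + 0.62 + 0.60 + 0.90 + 0.78] + 6.4 = 3.72 + 6.4 = 10.12.
Reliability = 10.12 / 11.4 = 0.888.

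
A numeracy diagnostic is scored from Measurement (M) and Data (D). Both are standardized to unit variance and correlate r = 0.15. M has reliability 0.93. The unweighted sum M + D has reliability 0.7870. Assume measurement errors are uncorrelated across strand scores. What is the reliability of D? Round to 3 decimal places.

Var(M+D) = 2 + 2·0.15 = 2.300.
True-score variance = ρ_M + ρ_D + 2·0.15, so 0.7870 = (0.93 + ρ_D + 0.30) / 2.300.
ρ_D = 0.7870·2.300 − 0.93 − 0.30 = 0.580.

0.580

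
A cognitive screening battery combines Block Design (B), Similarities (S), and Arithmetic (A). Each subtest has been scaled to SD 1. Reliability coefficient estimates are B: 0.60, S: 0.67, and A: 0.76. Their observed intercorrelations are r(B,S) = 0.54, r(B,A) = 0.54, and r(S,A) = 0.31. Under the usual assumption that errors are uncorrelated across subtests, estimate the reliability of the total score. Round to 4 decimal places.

0.8322

Var(B+S+A) = 3 + 2·[0.54 + 0.54 + 0.31] = 3 + 2.78 = 5.78.
With uncorrelated errors the cross-covariances are all true-score covariance, so they carry over unchanged; only the diagonal terms shrink to ρᵢσᵢ².
True-score variance = [0.60 + 0.67 + 0.76] + 2.78 = 2.03 + 2.78 = 4.81.
Reliability = 4.81 / 5.78 = 0.8322.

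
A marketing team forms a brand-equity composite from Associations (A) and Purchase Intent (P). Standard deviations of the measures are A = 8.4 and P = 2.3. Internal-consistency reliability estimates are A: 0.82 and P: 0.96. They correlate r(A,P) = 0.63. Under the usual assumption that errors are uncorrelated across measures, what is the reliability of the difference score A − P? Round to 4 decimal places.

0.7493

Var(A−P) = 8.4² + 2.3² − 2·8.4·2.3·0.63 = 75.85 − 24.3432 = 51.5068.
Under uncorrelated errors the observed covariances equal the true-score covariances, so only the own-variance terms attenuate.
True-score variance = [8.4²·0.82 + 2.3²·0.96] − 24.3432 = 62.9376 − 24.3432 = 38.5944.
Reliability = 38.5944 / 51.5068 = 0.7493.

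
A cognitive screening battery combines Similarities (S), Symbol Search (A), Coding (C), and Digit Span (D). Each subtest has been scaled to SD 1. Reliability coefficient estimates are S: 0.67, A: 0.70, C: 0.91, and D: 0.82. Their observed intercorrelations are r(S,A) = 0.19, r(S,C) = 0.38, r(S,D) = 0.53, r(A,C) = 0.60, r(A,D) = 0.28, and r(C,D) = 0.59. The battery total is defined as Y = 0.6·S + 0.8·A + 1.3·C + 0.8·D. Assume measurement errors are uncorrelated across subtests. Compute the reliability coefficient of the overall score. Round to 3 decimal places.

0.922

Var(Y) = 0.6² + 0.8² + 1.3² + 0.8² + 2·[0.48·0.19 + 0.78·0.38 + 0.48·0.53 + 1.04·0.60 + 0.64·0.28 + 1.04·0.59] = 3.33 + 4.1176 = 7.4476.
Under uncorrelated errors the observed covariances equal the true-score covariances, so only the own-variance terms attenuate.
True-score variance = [0.6²·0.67 + 0.8²·0.70 + 1.3²·0.91 + 0.8²·0.82] + 4.1176 = 2.7519 + 4.1176 = 6.8695.
Reliability = 6.8695 / 7.4476 = 0.922.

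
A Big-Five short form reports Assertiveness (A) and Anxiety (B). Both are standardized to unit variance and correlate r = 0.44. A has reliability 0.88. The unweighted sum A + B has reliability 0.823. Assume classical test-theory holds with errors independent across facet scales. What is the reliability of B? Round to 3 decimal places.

Var(A+B) = 2 + 2·0.44 = 2.880.
True-score variance = ρ_A + ρ_B + 2·0.44, so 0.823 = (0.88 + ρ_B + 0.88) / 2.880.
ρ_B = 0.823·2.880 − 0.88 − 0.88 = 0.610.

0.610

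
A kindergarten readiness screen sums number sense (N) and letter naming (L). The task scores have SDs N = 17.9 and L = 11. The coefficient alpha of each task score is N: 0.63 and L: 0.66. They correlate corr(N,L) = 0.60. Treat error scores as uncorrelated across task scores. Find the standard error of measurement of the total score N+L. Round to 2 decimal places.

Var(total) = 441.41 + 236.28 = 677.69.
True-score variance = 281.718 + 236.28 = 517.998, so reliability = 0.7644.
Error variance = 677.69 − 517.998 = 159.692; SEM = √159.692 = 12.64.

12.64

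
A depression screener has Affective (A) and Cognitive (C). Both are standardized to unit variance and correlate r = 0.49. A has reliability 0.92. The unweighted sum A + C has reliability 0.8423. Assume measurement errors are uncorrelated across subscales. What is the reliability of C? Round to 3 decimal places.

Var(A+C) = 2 + 2·0.49 = 2.980.
True-score variance = ρ_A + ρ_C + 2·0.49, so 0.8423 = (0.92 + ρ_C + 0.98) / 2.980.
ρ_C = 0.8423·2.980 − 0.92 − 0.98 = 0.610.

0.610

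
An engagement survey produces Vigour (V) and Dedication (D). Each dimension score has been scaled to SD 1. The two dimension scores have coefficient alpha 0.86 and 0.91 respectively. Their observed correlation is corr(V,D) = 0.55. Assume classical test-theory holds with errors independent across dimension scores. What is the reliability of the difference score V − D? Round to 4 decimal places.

Var(V−D) = 1 + 1 − 2·0.55 = 2 − 1.1 = 0.9.
Under uncorrelated errors the observed covariances equal the true-score covariances, so only the own-variance terms attenuate.
True-score variance = [0.86 + 0.91] − 1.1 = 1.77 − 1.1 = 0.67.
Reliability = 0.67 / 0.9 = 0.7444.

0.7444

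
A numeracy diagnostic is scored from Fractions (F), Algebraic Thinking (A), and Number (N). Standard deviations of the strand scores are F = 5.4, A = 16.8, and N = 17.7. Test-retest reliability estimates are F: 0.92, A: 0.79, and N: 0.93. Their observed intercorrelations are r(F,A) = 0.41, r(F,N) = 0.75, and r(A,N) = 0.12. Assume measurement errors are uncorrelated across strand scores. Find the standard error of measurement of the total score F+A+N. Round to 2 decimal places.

Var(total) = 624.69 + 289.127 = 913.817.
True-score variance = 541.157 + 289.127 = 830.283, so reliability = 0.9086.
Error variance = 913.817 − 830.283 = 83.5335; SEM = √83.5335 = 9.14.

9.14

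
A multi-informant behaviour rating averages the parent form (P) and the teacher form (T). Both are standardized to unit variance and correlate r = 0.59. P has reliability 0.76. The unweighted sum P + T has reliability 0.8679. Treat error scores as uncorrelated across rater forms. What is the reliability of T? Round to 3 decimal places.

Var(P+T) = 2 + 2·0.59 = 3.180.
True-score variance = ρ_P + ρ_T + 2·0.59, so 0.8679 = (0.76 + ρ_T + 1.18) / 3.180.
ρ_T = 0.8679·3.180 − 0.76 − 1.18 = 0.820.

0.820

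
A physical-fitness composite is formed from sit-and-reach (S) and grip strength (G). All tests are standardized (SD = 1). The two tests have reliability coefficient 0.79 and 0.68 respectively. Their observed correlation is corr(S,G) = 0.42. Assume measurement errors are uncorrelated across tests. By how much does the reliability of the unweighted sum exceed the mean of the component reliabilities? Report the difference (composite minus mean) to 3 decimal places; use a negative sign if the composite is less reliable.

Var(sum) = 2 + 0.84 = 2.84; true-score variance = 1.47 + 0.84 = 2.31; composite reliability = 0.8134.
Mean component reliability = 0.7350.
Difference = 0.8134 − 0.7350 = 0.078.

0.078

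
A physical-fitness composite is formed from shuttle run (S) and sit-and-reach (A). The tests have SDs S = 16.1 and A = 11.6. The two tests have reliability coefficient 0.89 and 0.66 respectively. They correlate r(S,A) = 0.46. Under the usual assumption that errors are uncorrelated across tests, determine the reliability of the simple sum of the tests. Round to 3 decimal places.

Var(S+A) = 16.1² + 11.6² + 2·[16.1·11.6·0.46] = 393.77 + 171.819 = 565.589.
Because errors are independent across components, Cov(Tᵢ,Tⱼ) = Cov(Xᵢ,Xⱼ); the off-diagonal part of the true-score variance is the same as above.
True-score variance = [16.1²·0.89 + 11.6²·0.66] + 171.819 = 319.507 + 171.819 = 491.326.
Reliability = 491.326 / 565.589 = 0.869.

0.869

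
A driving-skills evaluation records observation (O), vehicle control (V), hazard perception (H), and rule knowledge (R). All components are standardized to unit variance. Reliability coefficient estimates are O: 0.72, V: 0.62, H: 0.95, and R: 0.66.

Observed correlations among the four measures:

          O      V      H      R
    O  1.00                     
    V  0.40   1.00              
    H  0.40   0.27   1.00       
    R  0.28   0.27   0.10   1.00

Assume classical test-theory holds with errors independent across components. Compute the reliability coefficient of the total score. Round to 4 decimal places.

Var(O+V+H+R) = 4 + 2·[0.40 + 0.40 + 0.28 + 0.27 + 0.27 + 0.10] = 4 + 3.44 = 7.44.
Under uncorrelated errors the observed covariances equal the true-score covariances, so only the own-variance terms attenuate.
True-score variance = [0.72 + 0.62 + 0.95 + 0.66] + 3.44 = 2.95 + 3.44 = 6.39.
Reliability = 6.39 / 7.44 = 0.8589.

0.8589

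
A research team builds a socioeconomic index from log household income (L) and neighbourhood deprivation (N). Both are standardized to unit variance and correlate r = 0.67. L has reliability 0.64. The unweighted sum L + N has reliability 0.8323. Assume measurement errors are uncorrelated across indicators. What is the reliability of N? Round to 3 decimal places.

Var(L+N) = 2 + 2·0.67 = 3.340.
True-score variance = ρ_L + ρ_N + 2·0.67, so 0.8323 = (0.64 + ρ_N + 1.34) / 3.340.
ρ_N = 0.8323·3.340 − 0.64 − 1.34 = 0.800.

0.800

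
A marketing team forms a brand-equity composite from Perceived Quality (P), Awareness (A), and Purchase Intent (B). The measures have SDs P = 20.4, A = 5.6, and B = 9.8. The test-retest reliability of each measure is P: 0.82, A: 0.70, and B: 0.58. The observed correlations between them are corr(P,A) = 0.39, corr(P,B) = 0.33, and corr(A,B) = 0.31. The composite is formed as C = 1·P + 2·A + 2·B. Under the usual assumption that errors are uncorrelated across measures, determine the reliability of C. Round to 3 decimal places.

Var(C) = 20.4² + 2²·5.6² + 2²·9.8² + 2·[2·20.4·5.6·0.39 + 2·20.4·9.8·0.33 + 4·5.6·9.8·0.31] = 925.76 + 578.211 = 1503.97.
Because errors are independent across components, Cov(Tᵢ,Tⱼ) = Cov(Xᵢ,Xⱼ); the off-diagonal part of the true-score variance is the same as above.
True-score variance = [20.4²·0.82 + 2²·5.6²·0.70 + 2²·9.8²·0.58] + 578.211 = 651.872 + 578.211 = 1230.08.
Reliability = 1230.08 / 1503.97 = 0.818.

0.818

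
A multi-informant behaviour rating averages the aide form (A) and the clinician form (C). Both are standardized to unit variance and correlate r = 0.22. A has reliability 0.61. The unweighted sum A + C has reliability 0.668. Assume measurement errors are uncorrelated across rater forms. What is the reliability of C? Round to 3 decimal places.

0.580

Var(A+C) = 2 + 2·0.22 = 2.440.
True-score variance = ρ_A + ρ_C + 2·0.22, so 0.668 = (0.61 + ρ_C + 0.44) / 2.440.
ρ_C = 0.668·2.440 − 0.61 − 0.44 = 0.580.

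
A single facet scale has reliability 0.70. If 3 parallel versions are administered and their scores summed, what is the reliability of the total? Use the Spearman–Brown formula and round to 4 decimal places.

0.8750

ρ_k = kρ / (1 + (k−1)ρ) = 3·0.70 / (1 + 2·0.70) = 2.100 / 2.400 = 0.8750.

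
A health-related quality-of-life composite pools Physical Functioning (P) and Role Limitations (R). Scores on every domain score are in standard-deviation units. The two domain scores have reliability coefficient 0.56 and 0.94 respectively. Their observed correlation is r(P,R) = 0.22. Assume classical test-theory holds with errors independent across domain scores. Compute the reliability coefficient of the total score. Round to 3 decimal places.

0.795

Var(P+R) = 2 + 2·[0.22] = 2 + 0.44 = 2.44.
Because errors are independent across components, Cov(Tᵢ,Tⱼ) = Cov(Xᵢ,Xⱼ); the off-diagonal part of the true-score variance is the same as above.
True-score variance = [0.56 + 0.94] + 0.44 = 1.5 + 0.44 = 1.94.
Reliability = 1.94 / 2.44 = 0.795.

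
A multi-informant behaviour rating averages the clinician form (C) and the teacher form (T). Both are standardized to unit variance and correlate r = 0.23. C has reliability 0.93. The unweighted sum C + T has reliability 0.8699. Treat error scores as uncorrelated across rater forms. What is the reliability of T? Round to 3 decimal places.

Var(C+T) = 2 + 2·0.23 = 2.460.
True-score variance = ρ_C + ρ_T + 2·0.23, so 0.8699 = (0.93 + ρ_T + 0.46) / 2.460.
ρ_T = 0.8699·2.460 − 0.93 − 0.46 = 0.750.

0.750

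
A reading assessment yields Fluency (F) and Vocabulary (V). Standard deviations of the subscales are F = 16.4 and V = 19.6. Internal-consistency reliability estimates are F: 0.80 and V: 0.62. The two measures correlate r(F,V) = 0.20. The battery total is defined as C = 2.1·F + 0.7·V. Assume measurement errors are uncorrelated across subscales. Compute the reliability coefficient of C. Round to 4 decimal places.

0.8025

Var(C) = 2.1²·16.4² + 0.7²·19.6² + 2·[1.47·16.4·19.6·0.20] = 1374.35 + 189.007 = 1563.36.
Because errors are independent across components, Cov(Tᵢ,Tⱼ) = Cov(Xᵢ,Xⱼ); the off-diagonal part of the true-score variance is the same as above.
True-score variance = [2.1²·16.4²·0.80 + 0.7²·19.6²·0.62] + 189.007 = 1065.6 + 189.007 = 1254.61.
Reliability = 1254.61 / 1563.36 = 0.8025.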